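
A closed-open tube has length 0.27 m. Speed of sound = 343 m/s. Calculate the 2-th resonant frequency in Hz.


Given values:
  Tube type: closed-open, L = 0.27 m, c = 343 m/s, n = 2
Formula: f_n = (2n - 1) * c / (4 * L)
Compute 2n - 1 = 2*2 - 1 = 3
Compute 4 * L = 4 * 0.27 = 1.08
f = 3 * 343 / 1.08
f = 952.78

952.78 Hz


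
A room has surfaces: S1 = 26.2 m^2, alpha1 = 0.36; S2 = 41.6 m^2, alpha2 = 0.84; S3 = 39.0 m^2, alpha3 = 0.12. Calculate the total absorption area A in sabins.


Given surfaces:
  Surface 1: 26.2 * 0.36 = 9.432
  Surface 2: 41.6 * 0.84 = 34.944
  Surface 3: 39.0 * 0.12 = 4.68
Formula: A = sum(Si * alpha_i)
A = 9.432 + 34.944 + 4.68
A = 49.06

49.06 sabins


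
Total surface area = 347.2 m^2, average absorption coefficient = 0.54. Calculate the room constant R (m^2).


Given values:
  S = 347.2 m^2, alpha = 0.54
Formula: R = S * alpha / (1 - alpha)
Numerator: 347.2 * 0.54 = 187.488
Denominator: 1 - 0.54 = 0.46
R = 187.488 / 0.46 = 407.58

407.58 m^2


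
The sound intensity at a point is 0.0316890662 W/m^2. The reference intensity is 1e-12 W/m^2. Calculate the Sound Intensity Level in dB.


Given values:
  I = 0.0316890662 W/m^2
  I_ref = 1e-12 W/m^2
Formula: SIL = 10 * log10(I / I_ref)
Compute ratio: I / I_ref = 31689066200
Compute log10: log10(31689066200) = 10.500909
Multiply: SIL = 10 * 10.500909 = 105.01

105.01 dB


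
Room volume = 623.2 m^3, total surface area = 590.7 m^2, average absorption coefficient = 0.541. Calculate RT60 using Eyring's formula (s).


Given values:
  V = 623.2 m^3, S = 590.7 m^2, alpha = 0.541
Formula: RT60 = 0.161 * V / (-S * ln(1 - alpha))
Compute ln(1 - 0.541) = ln(0.459) = -0.778705
Denominator: -590.7 * -0.778705 = 459.981
Numerator: 0.161 * 623.2 = 100.3352
RT60 = 100.3352 / 459.981 = 0.218

0.218 s


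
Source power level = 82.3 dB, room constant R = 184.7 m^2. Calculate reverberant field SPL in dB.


Given values:
  Lw = 82.3 dB, R = 184.7 m^2
Formula: SPL = Lw + 10 * log10(4 / R)
Compute 4 / R = 4 / 184.7 = 0.021657
Compute 10 * log10(0.021657) = -16.644
SPL = 82.3 + (-16.644) = 65.66

65.66 dB


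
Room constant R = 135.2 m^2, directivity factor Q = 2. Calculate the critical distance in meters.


Given values:
  R = 135.2 m^2, Q = 2
Formula: d_c = 0.141 * sqrt(Q * R)
Compute Q * R = 2 * 135.2 = 270.4
Compute sqrt(270.4) = 16.4438
d_c = 0.141 * 16.4438 = 2.319

2.319 m


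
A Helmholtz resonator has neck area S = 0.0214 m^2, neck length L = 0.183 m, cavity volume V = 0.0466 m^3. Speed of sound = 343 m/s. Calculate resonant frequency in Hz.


Given values:
  S = 0.0214 m^2, L = 0.183 m, V = 0.0466 m^3, c = 343 m/s
Formula: f = (c / (2*pi)) * sqrt(S / (V * L))
Compute V * L = 0.0466 * 0.183 = 0.0085278
Compute S / (V * L) = 0.0214 / 0.0085278 = 2.5094
Compute sqrt(2.5094) = 1.584109
Compute c / (2*pi) = 343 / 6.283185 = 54.590148
f = 54.590148 * 1.584109 = 86.48

86.48 Hz


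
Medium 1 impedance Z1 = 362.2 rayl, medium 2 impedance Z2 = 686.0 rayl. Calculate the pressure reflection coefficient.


Given values:
  Z1 = 362.2 rayl, Z2 = 686.0 rayl
Formula: R = (Z2 - Z1) / (Z2 + Z1)
Numerator: Z2 - Z1 = 686.0 - 362.2 = 323.8
Denominator: Z2 + Z1 = 686.0 + 362.2 = 1048.2
R = 323.8 / 1048.2 = 0.3089

0.3089


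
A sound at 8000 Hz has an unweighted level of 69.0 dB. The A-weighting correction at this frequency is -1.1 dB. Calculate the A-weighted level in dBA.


Given values:
  SPL = 69.0 dB
  A-weighting at 8000 Hz = -1.1 dB
Formula: L_A = SPL + A_weight
L_A = 69.0 + (-1.1)
L_A = 67.9

67.9 dBA


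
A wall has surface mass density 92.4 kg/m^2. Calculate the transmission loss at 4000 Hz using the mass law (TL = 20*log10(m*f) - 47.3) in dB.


Given values:
  m = 92.4 kg/m^2, f = 4000 Hz
Formula: TL = 20 * log10(m * f) - 47.3
Compute m * f = 92.4 * 4000 = 369600.0
Compute log10(369600.0) = 5.567732
Compute 20 * 5.567732 = 111.3546
TL = 111.3546 - 47.3 = 64.05

64.05 dB


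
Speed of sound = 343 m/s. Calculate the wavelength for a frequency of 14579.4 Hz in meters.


Given values:
  c = 343 m/s, f = 14579.4 Hz
Formula: lambda = c / f
lambda = 343 / 14579.4
lambda = 0.0235

0.0235 m


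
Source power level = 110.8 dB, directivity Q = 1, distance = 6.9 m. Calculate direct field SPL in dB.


Given values:
  Lw = 110.8 dB, Q = 1, r = 6.9 m
Formula: SPL = Lw + 10 * log10(Q / (4 * pi * r^2))
Compute 4 * pi * r^2 = 4 * pi * 6.9^2 = 598.2849
Compute Q / denom = 1 / 598.2849 = 0.00167144
Compute 10 * log10(0.00167144) = -27.7691
SPL = 110.8 + (-27.7691) = 83.03

83.03 dB


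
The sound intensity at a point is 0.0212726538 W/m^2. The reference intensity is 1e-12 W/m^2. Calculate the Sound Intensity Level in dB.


Given values:
  I = 0.0212726538 W/m^2
  I_ref = 1e-12 W/m^2
Formula: SIL = 10 * log10(I / I_ref)
Compute ratio: I / I_ref = 21272653800
Compute log10: log10(21272653800) = 10.327822
Multiply: SIL = 10 * 10.327822 = 103.28

103.28 dB


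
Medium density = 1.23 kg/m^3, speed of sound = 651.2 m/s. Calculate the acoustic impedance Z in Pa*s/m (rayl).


Given values:
  rho = 1.23 kg/m^3
  c = 651.2 m/s
Formula: Z = rho * c
Z = 1.23 * 651.2
Z = 800.98

800.98 rayl


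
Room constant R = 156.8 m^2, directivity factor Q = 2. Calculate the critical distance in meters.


Given values:
  R = 156.8 m^2, Q = 2
Formula: d_c = 0.141 * sqrt(Q * R)
Compute Q * R = 2 * 156.8 = 313.6
Compute sqrt(313.6) = 17.7088
d_c = 0.141 * 17.7088 = 2.497

2.497 m


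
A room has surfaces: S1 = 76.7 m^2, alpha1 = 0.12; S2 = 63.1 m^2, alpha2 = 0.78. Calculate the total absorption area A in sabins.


Given surfaces:
  Surface 1: 76.7 * 0.12 = 9.204
  Surface 2: 63.1 * 0.78 = 49.218
Formula: A = sum(Si * alpha_i)
A = 9.204 + 49.218
A = 58.42

58.42 sabins


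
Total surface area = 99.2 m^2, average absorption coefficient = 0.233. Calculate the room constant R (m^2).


Given values:
  S = 99.2 m^2, alpha = 0.233
Formula: R = S * alpha / (1 - alpha)
Numerator: 99.2 * 0.233 = 23.1136
Denominator: 1 - 0.233 = 0.767
R = 23.1136 / 0.767 = 30.14

30.14 m^2


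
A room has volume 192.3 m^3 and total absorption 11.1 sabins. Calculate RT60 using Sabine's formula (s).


Given values:
  V = 192.3 m^3
  A = 11.1 sabins
Formula: RT60 = 0.161 * V / A
Numerator: 0.161 * 192.3 = 30.9603
RT60 = 30.9603 / 11.1 = 2.789

2.789 s


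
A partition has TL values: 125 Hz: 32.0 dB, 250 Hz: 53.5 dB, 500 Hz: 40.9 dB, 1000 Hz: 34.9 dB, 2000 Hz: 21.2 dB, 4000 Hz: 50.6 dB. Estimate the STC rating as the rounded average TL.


Given TL values at each frequency:
  125 Hz: 32.0 dB
  250 Hz: 53.5 dB
  500 Hz: 40.9 dB
  1000 Hz: 34.9 dB
  2000 Hz: 21.2 dB
  4000 Hz: 50.6 dB
Formula: STC ~ round(average of TL values)
Sum = 32.0 + 53.5 + 40.9 + 34.9 + 21.2 + 50.6 = 233.1
Average = 233.1 / 6 = 38.85
Rounded: 39

39


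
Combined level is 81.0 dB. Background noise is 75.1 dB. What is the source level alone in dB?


Given values:
  L_total = 81.0 dB, L_bg = 75.1 dB
Formula: L_source = 10 * log10(10^(L_total/10) - 10^(L_bg/10))
Convert to linear:
  10^(81.0/10) = 125892541.1794
  10^(75.1/10) = 32359365.693
Difference: 125892541.1794 - 32359365.693 = 93533175.4864
L_source = 10 * log10(93533175.4864) = 79.71

79.71 dB


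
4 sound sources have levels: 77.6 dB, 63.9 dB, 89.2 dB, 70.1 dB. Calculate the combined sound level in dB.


Formula: L_total = 10 * log10( sum(10^(Li/10)) )
  Source 1: 10^(77.6/10) = 57543993.7337
  Source 2: 10^(63.9/10) = 2454708.9157
  Source 3: 10^(89.2/10) = 831763771.1027
  Source 4: 10^(70.1/10) = 10232929.9228
Sum of linear values = 901995403.6749
L_total = 10 * log10(901995403.6749) = 89.55

89.55 dB


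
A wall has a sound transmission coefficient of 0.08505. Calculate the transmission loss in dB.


Given values:
  tau = 0.08505
Formula: TL = 10 * log10(1 / tau)
Compute 1 / tau = 1 / 0.08505 = 11.7578
Compute log10(11.7578) = 1.070326
TL = 10 * 1.070326 = 10.7

10.7 dB


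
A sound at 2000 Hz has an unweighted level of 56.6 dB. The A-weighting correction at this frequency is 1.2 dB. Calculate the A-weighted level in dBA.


Given values:
  SPL = 56.6 dB
  A-weighting at 2000 Hz = 1.2 dB
Formula: L_A = SPL + A_weight
L_A = 56.6 + (1.2)
L_A = 57.8

57.8 dBA


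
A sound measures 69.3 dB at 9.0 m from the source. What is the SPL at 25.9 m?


Given values:
  SPL1 = 69.3 dB, r1 = 9.0 m, r2 = 25.9 m
Formula: SPL2 = SPL1 - 20 * log10(r2 / r1)
Compute ratio: r2 / r1 = 25.9 / 9.0 = 2.8778
Compute log10: log10(2.8778) = 0.459061
Compute drop: 20 * 0.459061 = 9.1812
SPL2 = 69.3 - 9.1812 = 60.12

60.12 dB


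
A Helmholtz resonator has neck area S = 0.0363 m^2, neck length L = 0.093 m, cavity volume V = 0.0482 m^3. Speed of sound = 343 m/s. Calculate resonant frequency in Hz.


Given values:
  S = 0.0363 m^2, L = 0.093 m, V = 0.0482 m^3, c = 343 m/s
Formula: f = (c / (2*pi)) * sqrt(S / (V * L))
Compute V * L = 0.0482 * 0.093 = 0.0044826
Compute S / (V * L) = 0.0363 / 0.0044826 = 8.098
Compute sqrt(8.098) = 2.845699
Compute c / (2*pi) = 343 / 6.283185 = 54.590148
f = 54.590148 * 2.845699 = 155.35

155.35 Hz


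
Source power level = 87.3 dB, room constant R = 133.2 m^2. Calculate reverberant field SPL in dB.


Given values:
  Lw = 87.3 dB, R = 133.2 m^2
Formula: SPL = Lw + 10 * log10(4 / R)
Compute 4 / R = 4 / 133.2 = 0.03003
Compute 10 * log10(0.03003) = -15.2244
SPL = 87.3 + (-15.2244) = 72.08

72.08 dB


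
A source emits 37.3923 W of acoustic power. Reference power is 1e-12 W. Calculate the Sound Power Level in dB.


Given values:
  W = 37.3923 W
  W_ref = 1e-12 W
Formula: SWL = 10 * log10(W / W_ref)
Compute ratio: W / W_ref = 37392300000000
Compute log10: log10(37392300000000) = 13.572782
Multiply: SWL = 10 * 13.572782 = 135.73

135.73 dB


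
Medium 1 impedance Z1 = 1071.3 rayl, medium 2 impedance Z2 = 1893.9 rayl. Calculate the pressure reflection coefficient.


Given values:
  Z1 = 1071.3 rayl, Z2 = 1893.9 rayl
Formula: R = (Z2 - Z1) / (Z2 + Z1)
Numerator: Z2 - Z1 = 1893.9 - 1071.3 = 822.6
Denominator: Z2 + Z1 = 1893.9 + 1071.3 = 2965.2
R = 822.6 / 2965.2 = 0.2774

0.2774


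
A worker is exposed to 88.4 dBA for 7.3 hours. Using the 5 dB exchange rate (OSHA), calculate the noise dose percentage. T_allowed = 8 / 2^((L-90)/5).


Given values:
  L = 88.4 dBA, T = 7.3 hours
Formula: T_allowed = 8 / 2^((L - 90) / 5)
Compute exponent: (88.4 - 90) / 5 = -0.32
Compute 2^(-0.32) = 0.80107
T_allowed = 8 / 0.80107 = 9.986643 hours
Dose = (T / T_allowed) * 100
Dose = (7.3 / 9.986643) * 100 = 73.1

73.1 %


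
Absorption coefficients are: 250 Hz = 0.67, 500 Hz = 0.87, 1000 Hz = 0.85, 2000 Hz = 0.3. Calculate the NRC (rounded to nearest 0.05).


Given values:
  a_250 = 0.67, a_500 = 0.87
  a_1000 = 0.85, a_2000 = 0.3
Formula: NRC = (a250 + a500 + a1000 + a2000) / 4
Sum = 0.67 + 0.87 + 0.85 + 0.3 = 2.69
NRC = 2.69 / 4 = 0.6725
Rounded to nearest 0.05: 0.65

0.65


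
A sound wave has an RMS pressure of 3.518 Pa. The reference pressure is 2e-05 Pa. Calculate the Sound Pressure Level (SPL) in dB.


Given values:
  p = 3.518 Pa
  p_ref = 2e-05 Pa
Formula: SPL = 20 * log10(p / p_ref)
Compute ratio: p / p_ref = 3.518 / 2e-05 = 175900
Compute log10: log10(175900) = 5.245266
Multiply: SPL = 20 * 5.245266 = 104.91

104.91 dB


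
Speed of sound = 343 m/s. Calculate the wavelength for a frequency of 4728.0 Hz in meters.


Given values:
  c = 343 m/s, f = 4728.0 Hz
Formula: lambda = c / f
lambda = 343 / 4728.0
lambda = 0.0725

0.0725 m


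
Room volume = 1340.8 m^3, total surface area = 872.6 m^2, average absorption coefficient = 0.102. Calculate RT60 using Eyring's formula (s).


Given values:
  V = 1340.8 m^3, S = 872.6 m^2, alpha = 0.102
Formula: RT60 = 0.161 * V / (-S * ln(1 - alpha))
Compute ln(1 - 0.102) = ln(0.898) = -0.107585
Denominator: -872.6 * -0.107585 = 93.8787
Numerator: 0.161 * 1340.8 = 215.8688
RT60 = 215.8688 / 93.8787 = 2.299

2.299 s


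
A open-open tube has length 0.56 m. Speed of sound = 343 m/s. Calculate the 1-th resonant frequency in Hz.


Given values:
  Tube type: open-open, L = 0.56 m, c = 343 m/s, n = 1
Formula: f_n = n * c / (2 * L)
Compute 2 * L = 2 * 0.56 = 1.12
f = 1 * 343 / 1.12
f = 306.25

306.25 Hz


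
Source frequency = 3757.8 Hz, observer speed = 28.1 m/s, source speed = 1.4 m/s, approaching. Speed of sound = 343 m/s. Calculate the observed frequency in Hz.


Given values:
  f_s = 3757.8 Hz, v_o = 28.1 m/s, v_s = 1.4 m/s
  Direction: approaching
Formula: f_o = f_s * (c + v_o) / (c - v_s)
Numerator: c + v_o = 343 + 28.1 = 371.1
Denominator: c - v_s = 343 - 1.4 = 341.6
f_o = 3757.8 * 371.1 / 341.6 = 4082.32

4082.32 Hz


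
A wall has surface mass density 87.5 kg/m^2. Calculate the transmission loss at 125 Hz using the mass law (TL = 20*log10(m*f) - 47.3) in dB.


Given values:
  m = 87.5 kg/m^2, f = 125 Hz
Formula: TL = 20 * log10(m * f) - 47.3
Compute m * f = 87.5 * 125 = 10937.5
Compute log10(10937.5) = 4.038918
Compute 20 * 4.038918 = 80.7784
TL = 80.7784 - 47.3 = 33.48

33.48 dB


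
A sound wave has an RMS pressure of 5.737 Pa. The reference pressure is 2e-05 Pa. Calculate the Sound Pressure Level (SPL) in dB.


Given values:
  p = 5.737 Pa
  p_ref = 2e-05 Pa
Formula: SPL = 20 * log10(p / p_ref)
Compute ratio: p / p_ref = 5.737 / 2e-05 = 286850
Compute log10: log10(286850) = 5.457655
Multiply: SPL = 20 * 5.457655 = 109.15

109.15 dB


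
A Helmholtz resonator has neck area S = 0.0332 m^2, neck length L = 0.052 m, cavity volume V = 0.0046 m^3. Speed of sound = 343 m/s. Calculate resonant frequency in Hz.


Given values:
  S = 0.0332 m^2, L = 0.052 m, V = 0.0046 m^3, c = 343 m/s
Formula: f = (c / (2*pi)) * sqrt(S / (V * L))
Compute V * L = 0.0046 * 0.052 = 0.0002392
Compute S / (V * L) = 0.0332 / 0.0002392 = 138.796
Compute sqrt(138.796) = 11.781171
Compute c / (2*pi) = 343 / 6.283185 = 54.590148
f = 54.590148 * 11.781171 = 643.14

643.14 Hz


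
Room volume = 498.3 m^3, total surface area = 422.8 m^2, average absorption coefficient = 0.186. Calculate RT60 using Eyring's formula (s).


Given values:
  V = 498.3 m^3, S = 422.8 m^2, alpha = 0.186
Formula: RT60 = 0.161 * V / (-S * ln(1 - alpha))
Compute ln(1 - 0.186) = ln(0.814) = -0.205795
Denominator: -422.8 * -0.205795 = 87.0101
Numerator: 0.161 * 498.3 = 80.2263
RT60 = 80.2263 / 87.0101 = 0.922

0.922 s


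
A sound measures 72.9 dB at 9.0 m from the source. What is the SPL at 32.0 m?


Given values:
  SPL1 = 72.9 dB, r1 = 9.0 m, r2 = 32.0 m
Formula: SPL2 = SPL1 - 20 * log10(r2 / r1)
Compute ratio: r2 / r1 = 32.0 / 9.0 = 3.5556
Compute log10: log10(3.5556) = 0.550913
Compute drop: 20 * 0.550913 = 11.0183
SPL2 = 72.9 - 11.0183 = 61.88

61.88 dB


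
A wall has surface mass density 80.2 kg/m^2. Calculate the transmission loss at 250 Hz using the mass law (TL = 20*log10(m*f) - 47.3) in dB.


Given values:
  m = 80.2 kg/m^2, f = 250 Hz
Formula: TL = 20 * log10(m * f) - 47.3
Compute m * f = 80.2 * 250 = 20050.0
Compute log10(20050.0) = 4.302114
Compute 20 * 4.302114 = 86.0423
TL = 86.0423 - 47.3 = 38.74

38.74 dB


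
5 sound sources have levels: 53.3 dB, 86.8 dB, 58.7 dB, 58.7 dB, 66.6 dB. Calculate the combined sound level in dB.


Formula: L_total = 10 * log10( sum(10^(Li/10)) )
  Source 1: 10^(53.3/10) = 213796.209
  Source 2: 10^(86.8/10) = 478630092.3226
  Source 3: 10^(58.7/10) = 741310.2413
  Source 4: 10^(58.7/10) = 741310.2413
  Source 5: 10^(66.6/10) = 4570881.8961
Sum of linear values = 484897390.9103
L_total = 10 * log10(484897390.9103) = 86.86

86.86 dB


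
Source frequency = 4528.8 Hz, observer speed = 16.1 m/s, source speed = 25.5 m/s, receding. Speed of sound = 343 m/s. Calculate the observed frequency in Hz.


Given values:
  f_s = 4528.8 Hz, v_o = 16.1 m/s, v_s = 25.5 m/s
  Direction: receding
Formula: f_o = f_s * (c - v_o) / (c + v_s)
Numerator: c - v_o = 343 - 16.1 = 326.9
Denominator: c + v_s = 343 + 25.5 = 368.5
f_o = 4528.8 * 326.9 / 368.5 = 4017.54

4017.54 Hz


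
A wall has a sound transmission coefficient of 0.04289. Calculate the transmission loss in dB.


Given values:
  tau = 0.04289
Formula: TL = 10 * log10(1 / tau)
Compute 1 / tau = 1 / 0.04289 = 23.3155
Compute log10(23.3155) = 1.367645
TL = 10 * 1.367645 = 13.68

13.68 dB


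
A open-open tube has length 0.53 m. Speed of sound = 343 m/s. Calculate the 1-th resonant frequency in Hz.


Given values:
  Tube type: open-open, L = 0.53 m, c = 343 m/s, n = 1
Formula: f_n = n * c / (2 * L)
Compute 2 * L = 2 * 0.53 = 1.06
f = 1 * 343 / 1.06
f = 323.58

323.58 Hz


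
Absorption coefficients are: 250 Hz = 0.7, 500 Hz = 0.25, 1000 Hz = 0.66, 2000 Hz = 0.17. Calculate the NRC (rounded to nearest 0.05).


Given values:
  a_250 = 0.7, a_500 = 0.25
  a_1000 = 0.66, a_2000 = 0.17
Formula: NRC = (a250 + a500 + a1000 + a2000) / 4
Sum = 0.7 + 0.25 + 0.66 + 0.17 = 1.78
NRC = 1.78 / 4 = 0.445
Rounded to nearest 0.05: 0.45

0.45


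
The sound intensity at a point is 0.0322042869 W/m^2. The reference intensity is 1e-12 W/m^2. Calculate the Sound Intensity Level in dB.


Given values:
  I = 0.0322042869 W/m^2
  I_ref = 1e-12 W/m^2
Formula: SIL = 10 * log10(I / I_ref)
Compute ratio: I / I_ref = 32204286900
Compute log10: log10(32204286900) = 10.507914
Multiply: SIL = 10 * 10.507914 = 105.08

105.08 dB


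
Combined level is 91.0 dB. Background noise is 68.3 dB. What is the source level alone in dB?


Given values:
  L_total = 91.0 dB, L_bg = 68.3 dB
Formula: L_source = 10 * log10(10^(L_total/10) - 10^(L_bg/10))
Convert to linear:
  10^(91.0/10) = 1258925411.7942
  10^(68.3/10) = 6760829.7539
Difference: 1258925411.7942 - 6760829.7539 = 1252164582.0403
L_source = 10 * log10(1252164582.0403) = 90.98

90.98 dB


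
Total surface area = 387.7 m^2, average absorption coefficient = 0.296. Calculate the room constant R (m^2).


Given values:
  S = 387.7 m^2, alpha = 0.296
Formula: R = S * alpha / (1 - alpha)
Numerator: 387.7 * 0.296 = 114.7592
Denominator: 1 - 0.296 = 0.704
R = 114.7592 / 0.704 = 163.01

163.01 m^2


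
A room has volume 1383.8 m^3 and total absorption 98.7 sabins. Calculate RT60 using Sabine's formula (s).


Given values:
  V = 1383.8 m^3
  A = 98.7 sabins
Formula: RT60 = 0.161 * V / A
Numerator: 0.161 * 1383.8 = 222.7918
RT60 = 222.7918 / 98.7 = 2.257

2.257 s


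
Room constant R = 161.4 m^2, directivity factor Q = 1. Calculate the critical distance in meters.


Given values:
  R = 161.4 m^2, Q = 1
Formula: d_c = 0.141 * sqrt(Q * R)
Compute Q * R = 1 * 161.4 = 161.4
Compute sqrt(161.4) = 12.7043
d_c = 0.141 * 12.7043 = 1.791

1.791 m


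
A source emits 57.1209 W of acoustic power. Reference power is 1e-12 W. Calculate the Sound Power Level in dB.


Given values:
  W = 57.1209 W
  W_ref = 1e-12 W
Formula: SWL = 10 * log10(W / W_ref)
Compute ratio: W / W_ref = 57120900000000
Compute log10: log10(57120900000000) = 13.756795
Multiply: SWL = 10 * 13.756795 = 137.57

137.57 dB


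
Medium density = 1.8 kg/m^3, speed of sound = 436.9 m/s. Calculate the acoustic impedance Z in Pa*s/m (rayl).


Given values:
  rho = 1.8 kg/m^3
  c = 436.9 m/s
Formula: Z = rho * c
Z = 1.8 * 436.9
Z = 786.42

786.42 rayl


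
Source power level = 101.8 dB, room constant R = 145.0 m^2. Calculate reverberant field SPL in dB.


Given values:
  Lw = 101.8 dB, R = 145.0 m^2
Formula: SPL = Lw + 10 * log10(4 / R)
Compute 4 / R = 4 / 145.0 = 0.027586
Compute 10 * log10(0.027586) = -15.5931
SPL = 101.8 + (-15.5931) = 86.21

86.21 dB


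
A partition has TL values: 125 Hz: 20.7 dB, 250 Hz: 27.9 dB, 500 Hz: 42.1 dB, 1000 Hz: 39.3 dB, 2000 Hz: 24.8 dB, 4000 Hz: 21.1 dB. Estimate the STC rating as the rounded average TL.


Given TL values at each frequency:
  125 Hz: 20.7 dB
  250 Hz: 27.9 dB
  500 Hz: 42.1 dB
  1000 Hz: 39.3 dB
  2000 Hz: 24.8 dB
  4000 Hz: 21.1 dB
Formula: STC ~ round(average of TL values)
Sum = 20.7 + 27.9 + 42.1 + 39.3 + 24.8 + 21.1 = 175.9
Average = 175.9 / 6 = 29.32
Rounded: 29

29


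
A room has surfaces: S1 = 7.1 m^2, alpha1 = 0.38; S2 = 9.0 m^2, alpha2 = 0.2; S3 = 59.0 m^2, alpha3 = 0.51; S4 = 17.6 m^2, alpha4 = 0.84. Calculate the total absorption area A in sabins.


Given surfaces:
  Surface 1: 7.1 * 0.38 = 2.698
  Surface 2: 9.0 * 0.2 = 1.8
  Surface 3: 59.0 * 0.51 = 30.09
  Surface 4: 17.6 * 0.84 = 14.784
Formula: A = sum(Si * alpha_i)
A = 2.698 + 1.8 + 30.09 + 14.784
A = 49.37

49.37 sabins


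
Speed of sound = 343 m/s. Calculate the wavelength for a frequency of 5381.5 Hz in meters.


Given values:
  c = 343 m/s, f = 5381.5 Hz
Formula: lambda = c / f
lambda = 343 / 5381.5
lambda = 0.0637

0.0637 m


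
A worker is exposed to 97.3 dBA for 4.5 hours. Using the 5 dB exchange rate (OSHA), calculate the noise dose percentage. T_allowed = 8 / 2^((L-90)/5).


Given values:
  L = 97.3 dBA, T = 4.5 hours
Formula: T_allowed = 8 / 2^((L - 90) / 5)
Compute exponent: (97.3 - 90) / 5 = 1.46
Compute 2^(1.46) = 2.751084
T_allowed = 8 / 2.751084 = 2.907945 hours
Dose = (T / T_allowed) * 100
Dose = (4.5 / 2.907945) * 100 = 154.75

154.75 %


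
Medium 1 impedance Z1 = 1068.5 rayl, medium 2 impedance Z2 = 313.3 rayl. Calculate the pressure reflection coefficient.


Given values:
  Z1 = 1068.5 rayl, Z2 = 313.3 rayl
Formula: R = (Z2 - Z1) / (Z2 + Z1)
Numerator: Z2 - Z1 = 313.3 - 1068.5 = -755.2
Denominator: Z2 + Z1 = 313.3 + 1068.5 = 1381.8
R = -755.2 / 1381.8 = -0.5465

-0.5465


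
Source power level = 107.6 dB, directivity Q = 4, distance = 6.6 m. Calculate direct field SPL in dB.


Given values:
  Lw = 107.6 dB, Q = 4, r = 6.6 m
Formula: SPL = Lw + 10 * log10(Q / (4 * pi * r^2))
Compute 4 * pi * r^2 = 4 * pi * 6.6^2 = 547.3911
Compute Q / denom = 4 / 547.3911 = 0.00730739
Compute 10 * log10(0.00730739) = -21.3624
SPL = 107.6 + (-21.3624) = 86.24

86.24 dB


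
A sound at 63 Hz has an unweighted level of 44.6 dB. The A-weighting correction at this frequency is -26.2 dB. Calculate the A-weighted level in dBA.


Given values:
  SPL = 44.6 dB
  A-weighting at 63 Hz = -26.2 dB
Formula: L_A = SPL + A_weight
L_A = 44.6 + (-26.2)
L_A = 18.4

18.4 dBA


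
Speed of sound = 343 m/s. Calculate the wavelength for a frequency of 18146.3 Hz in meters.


Given values:
  c = 343 m/s, f = 18146.3 Hz
Formula: lambda = c / f
lambda = 343 / 18146.3
lambda = 0.0189

0.0189 m


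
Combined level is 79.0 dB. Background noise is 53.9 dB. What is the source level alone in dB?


Given values:
  L_total = 79.0 dB, L_bg = 53.9 dB
Formula: L_source = 10 * log10(10^(L_total/10) - 10^(L_bg/10))
Convert to linear:
  10^(79.0/10) = 79432823.4724
  10^(53.9/10) = 245470.8916
Difference: 79432823.4724 - 245470.8916 = 79187352.5808
L_source = 10 * log10(79187352.5808) = 78.99

78.99 dB


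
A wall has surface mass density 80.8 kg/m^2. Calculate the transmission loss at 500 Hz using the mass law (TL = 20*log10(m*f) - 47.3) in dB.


Given values:
  m = 80.8 kg/m^2, f = 500 Hz
Formula: TL = 20 * log10(m * f) - 47.3
Compute m * f = 80.8 * 500 = 40400.0
Compute log10(40400.0) = 4.606381
Compute 20 * 4.606381 = 92.1276
TL = 92.1276 - 47.3 = 44.83

44.83 dB


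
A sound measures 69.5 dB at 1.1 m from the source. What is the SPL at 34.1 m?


Given values:
  SPL1 = 69.5 dB, r1 = 1.1 m, r2 = 34.1 m
Formula: SPL2 = SPL1 - 20 * log10(r2 / r1)
Compute ratio: r2 / r1 = 34.1 / 1.1 = 31.0
Compute log10: log10(31.0) = 1.491362
Compute drop: 20 * 1.491362 = 29.8272
SPL2 = 69.5 - 29.8272 = 39.67

39.67 dB


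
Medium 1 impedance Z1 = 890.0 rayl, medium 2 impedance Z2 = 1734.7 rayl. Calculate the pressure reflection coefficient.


Given values:
  Z1 = 890.0 rayl, Z2 = 1734.7 rayl
Formula: R = (Z2 - Z1) / (Z2 + Z1)
Numerator: Z2 - Z1 = 1734.7 - 890.0 = 844.7
Denominator: Z2 + Z1 = 1734.7 + 890.0 = 2624.7
R = 844.7 / 2624.7 = 0.3218

0.3218


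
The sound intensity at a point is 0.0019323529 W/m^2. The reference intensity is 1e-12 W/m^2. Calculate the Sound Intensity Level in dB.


Given values:
  I = 0.0019323529 W/m^2
  I_ref = 1e-12 W/m^2
Formula: SIL = 10 * log10(I / I_ref)
Compute ratio: I / I_ref = 1932352900
Compute log10: log10(1932352900) = 9.286086
Multiply: SIL = 10 * 9.286086 = 92.86

92.86 dB


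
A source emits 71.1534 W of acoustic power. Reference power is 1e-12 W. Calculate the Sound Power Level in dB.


Given values:
  W = 71.1534 W
  W_ref = 1e-12 W
Formula: SWL = 10 * log10(W / W_ref)
Compute ratio: W / W_ref = 71153400000000
Compute log10: log10(71153400000000) = 13.852196
Multiply: SWL = 10 * 13.852196 = 138.52

138.52 dB


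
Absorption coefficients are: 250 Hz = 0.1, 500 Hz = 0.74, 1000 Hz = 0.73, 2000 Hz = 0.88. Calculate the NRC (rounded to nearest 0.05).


Given values:
  a_250 = 0.1, a_500 = 0.74
  a_1000 = 0.73, a_2000 = 0.88
Formula: NRC = (a250 + a500 + a1000 + a2000) / 4
Sum = 0.1 + 0.74 + 0.73 + 0.88 = 2.45
NRC = 2.45 / 4 = 0.6125
Rounded to nearest 0.05: 0.6

0.6


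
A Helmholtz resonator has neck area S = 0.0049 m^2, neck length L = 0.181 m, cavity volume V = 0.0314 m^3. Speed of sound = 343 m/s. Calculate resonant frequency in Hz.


Given values:
  S = 0.0049 m^2, L = 0.181 m, V = 0.0314 m^3, c = 343 m/s
Formula: f = (c / (2*pi)) * sqrt(S / (V * L))
Compute V * L = 0.0314 * 0.181 = 0.0056834
Compute S / (V * L) = 0.0049 / 0.0056834 = 0.8622
Compute sqrt(0.8622) = 0.928547
Compute c / (2*pi) = 343 / 6.283185 = 54.590148
f = 54.590148 * 0.928547 = 50.69

50.69 Hz


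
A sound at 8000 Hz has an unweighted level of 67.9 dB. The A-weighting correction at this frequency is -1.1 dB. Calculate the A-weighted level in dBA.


Given values:
  SPL = 67.9 dB
  A-weighting at 8000 Hz = -1.1 dB
Formula: L_A = SPL + A_weight
L_A = 67.9 + (-1.1)
L_A = 66.8

66.8 dBA


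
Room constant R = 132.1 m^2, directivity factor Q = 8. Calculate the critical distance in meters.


Given values:
  R = 132.1 m^2, Q = 8
Formula: d_c = 0.141 * sqrt(Q * R)
Compute Q * R = 8 * 132.1 = 1056.8
Compute sqrt(1056.8) = 32.5085
d_c = 0.141 * 32.5085 = 4.584

4.584 m


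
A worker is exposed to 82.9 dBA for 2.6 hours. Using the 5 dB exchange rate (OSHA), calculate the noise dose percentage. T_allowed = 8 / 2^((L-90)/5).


Given values:
  L = 82.9 dBA, T = 2.6 hours
Formula: T_allowed = 8 / 2^((L - 90) / 5)
Compute exponent: (82.9 - 90) / 5 = -1.42
Compute 2^(-1.42) = 0.373712
T_allowed = 8 / 0.373712 = 21.406859 hours
Dose = (T / T_allowed) * 100
Dose = (2.6 / 21.406859) * 100 = 12.15

12.15 %


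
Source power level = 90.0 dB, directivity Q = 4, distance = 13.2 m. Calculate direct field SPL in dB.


Given values:
  Lw = 90.0 dB, Q = 4, r = 13.2 m
Formula: SPL = Lw + 10 * log10(Q / (4 * pi * r^2))
Compute 4 * pi * r^2 = 4 * pi * 13.2^2 = 2189.5644
Compute Q / denom = 4 / 2189.5644 = 0.00182685
Compute 10 * log10(0.00182685) = -27.383
SPL = 90.0 + (-27.383) = 62.62

62.62 dB


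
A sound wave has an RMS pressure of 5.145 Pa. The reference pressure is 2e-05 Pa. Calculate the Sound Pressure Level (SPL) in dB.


Given values:
  p = 5.145 Pa
  p_ref = 2e-05 Pa
Formula: SPL = 20 * log10(p / p_ref)
Compute ratio: p / p_ref = 5.145 / 2e-05 = 257250
Compute log10: log10(257250) = 5.410355
Multiply: SPL = 20 * 5.410355 = 108.21

108.21 dB


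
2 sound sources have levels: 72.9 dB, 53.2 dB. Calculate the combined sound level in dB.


Formula: L_total = 10 * log10( sum(10^(Li/10)) )
  Source 1: 10^(72.9/10) = 19498445.9976
  Source 2: 10^(53.2/10) = 208929.6131
Sum of linear values = 19707375.6107
L_total = 10 * log10(19707375.6107) = 72.95

72.95 dB


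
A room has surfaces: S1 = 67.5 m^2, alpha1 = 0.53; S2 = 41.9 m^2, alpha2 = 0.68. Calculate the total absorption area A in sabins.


Given surfaces:
  Surface 1: 67.5 * 0.53 = 35.775
  Surface 2: 41.9 * 0.68 = 28.492
Formula: A = sum(Si * alpha_i)
A = 35.775 + 28.492
A = 64.27

64.27 sabins


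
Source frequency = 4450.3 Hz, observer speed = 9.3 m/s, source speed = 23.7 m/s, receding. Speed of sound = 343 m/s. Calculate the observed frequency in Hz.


Given values:
  f_s = 4450.3 Hz, v_o = 9.3 m/s, v_s = 23.7 m/s
  Direction: receding
Formula: f_o = f_s * (c - v_o) / (c + v_s)
Numerator: c - v_o = 343 - 9.3 = 333.7
Denominator: c + v_s = 343 + 23.7 = 366.7
f_o = 4450.3 * 333.7 / 366.7 = 4049.81

4049.81 Hz


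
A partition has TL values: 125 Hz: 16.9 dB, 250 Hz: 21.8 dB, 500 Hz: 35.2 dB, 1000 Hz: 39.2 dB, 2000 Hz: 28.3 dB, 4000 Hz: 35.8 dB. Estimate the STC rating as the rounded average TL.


Given TL values at each frequency:
  125 Hz: 16.9 dB
  250 Hz: 21.8 dB
  500 Hz: 35.2 dB
  1000 Hz: 39.2 dB
  2000 Hz: 28.3 dB
  4000 Hz: 35.8 dB
Formula: STC ~ round(average of TL values)
Sum = 16.9 + 21.8 + 35.2 + 39.2 + 28.3 + 35.8 = 177.2
Average = 177.2 / 6 = 29.53
Rounded: 30

30


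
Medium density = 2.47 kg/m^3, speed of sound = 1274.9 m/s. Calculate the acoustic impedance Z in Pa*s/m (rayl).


Given values:
  rho = 2.47 kg/m^3
  c = 1274.9 m/s
Formula: Z = rho * c
Z = 2.47 * 1274.9
Z = 3149.0

3149.0 rayl


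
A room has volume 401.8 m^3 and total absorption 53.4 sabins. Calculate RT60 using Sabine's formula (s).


Given values:
  V = 401.8 m^3
  A = 53.4 sabins
Formula: RT60 = 0.161 * V / A
Numerator: 0.161 * 401.8 = 64.6898
RT60 = 64.6898 / 53.4 = 1.211

1.211 s


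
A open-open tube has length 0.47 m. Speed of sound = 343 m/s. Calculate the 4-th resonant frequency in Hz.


Given values:
  Tube type: open-open, L = 0.47 m, c = 343 m/s, n = 4
Formula: f_n = n * c / (2 * L)
Compute 2 * L = 2 * 0.47 = 0.94
f = 4 * 343 / 0.94
f = 1459.57

1459.57 Hz


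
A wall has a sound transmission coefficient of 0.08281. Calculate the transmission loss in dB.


Given values:
  tau = 0.08281
Formula: TL = 10 * log10(1 / tau)
Compute 1 / tau = 1 / 0.08281 = 12.0758
Compute log10(12.0758) = 1.081916
TL = 10 * 1.081916 = 10.82

10.82 dB


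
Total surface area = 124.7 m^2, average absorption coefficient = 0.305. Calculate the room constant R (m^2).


Given values:
  S = 124.7 m^2, alpha = 0.305
Formula: R = S * alpha / (1 - alpha)
Numerator: 124.7 * 0.305 = 38.0335
Denominator: 1 - 0.305 = 0.695
R = 38.0335 / 0.695 = 54.72

54.72 m^2


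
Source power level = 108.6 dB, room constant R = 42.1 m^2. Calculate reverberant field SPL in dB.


Given values:
  Lw = 108.6 dB, R = 42.1 m^2
Formula: SPL = Lw + 10 * log10(4 / R)
Compute 4 / R = 4 / 42.1 = 0.095012
Compute 10 * log10(0.095012) = -10.2222
SPL = 108.6 + (-10.2222) = 98.38

98.38 dB


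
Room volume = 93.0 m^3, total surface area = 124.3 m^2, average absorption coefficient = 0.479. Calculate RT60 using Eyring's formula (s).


Given values:
  V = 93.0 m^3, S = 124.3 m^2, alpha = 0.479
Formula: RT60 = 0.161 * V / (-S * ln(1 - alpha))
Compute ln(1 - 0.479) = ln(0.521) = -0.652005
Denominator: -124.3 * -0.652005 = 81.0442
Numerator: 0.161 * 93.0 = 14.973
RT60 = 14.973 / 81.0442 = 0.185

0.185 s


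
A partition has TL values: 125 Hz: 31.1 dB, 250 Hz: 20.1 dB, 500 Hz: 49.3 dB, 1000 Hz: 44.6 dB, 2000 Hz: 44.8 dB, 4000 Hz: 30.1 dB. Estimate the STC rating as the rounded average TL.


Given TL values at each frequency:
  125 Hz: 31.1 dB
  250 Hz: 20.1 dB
  500 Hz: 49.3 dB
  1000 Hz: 44.6 dB
  2000 Hz: 44.8 dB
  4000 Hz: 30.1 dB
Formula: STC ~ round(average of TL values)
Sum = 31.1 + 20.1 + 49.3 + 44.6 + 44.8 + 30.1 = 220.0
Average = 220.0 / 6 = 36.67
Rounded: 37

37


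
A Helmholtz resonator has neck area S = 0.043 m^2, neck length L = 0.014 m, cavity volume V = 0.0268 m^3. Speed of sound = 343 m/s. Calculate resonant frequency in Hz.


Given values:
  S = 0.043 m^2, L = 0.014 m, V = 0.0268 m^3, c = 343 m/s
Formula: f = (c / (2*pi)) * sqrt(S / (V * L))
Compute V * L = 0.0268 * 0.014 = 0.0003752
Compute S / (V * L) = 0.043 / 0.0003752 = 114.6055
Compute sqrt(114.6055) = 10.705396
Compute c / (2*pi) = 343 / 6.283185 = 54.590148
f = 54.590148 * 10.705396 = 584.41

584.41 Hz


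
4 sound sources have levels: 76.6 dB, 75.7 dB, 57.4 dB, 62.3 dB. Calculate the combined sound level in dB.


Formula: L_total = 10 * log10( sum(10^(Li/10)) )
  Source 1: 10^(76.6/10) = 45708818.9615
  Source 2: 10^(75.7/10) = 37153522.9097
  Source 3: 10^(57.4/10) = 549540.8739
  Source 4: 10^(62.3/10) = 1698243.6525
Sum of linear values = 85110126.3976
L_total = 10 * log10(85110126.3976) = 79.3

79.3 dB


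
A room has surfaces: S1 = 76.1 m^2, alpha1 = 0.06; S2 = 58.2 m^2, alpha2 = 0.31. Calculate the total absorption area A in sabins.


Given surfaces:
  Surface 1: 76.1 * 0.06 = 4.566
  Surface 2: 58.2 * 0.31 = 18.042
Formula: A = sum(Si * alpha_i)
A = 4.566 + 18.042
A = 22.61

22.61 sabins


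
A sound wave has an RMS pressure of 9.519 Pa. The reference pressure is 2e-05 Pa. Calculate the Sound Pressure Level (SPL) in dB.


Given values:
  p = 9.519 Pa
  p_ref = 2e-05 Pa
Formula: SPL = 20 * log10(p / p_ref)
Compute ratio: p / p_ref = 9.519 / 2e-05 = 475950
Compute log10: log10(475950) = 5.677561
Multiply: SPL = 20 * 5.677561 = 113.55

113.55 dB


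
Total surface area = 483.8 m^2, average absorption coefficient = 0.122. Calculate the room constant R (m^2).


Given values:
  S = 483.8 m^2, alpha = 0.122
Formula: R = S * alpha / (1 - alpha)
Numerator: 483.8 * 0.122 = 59.0236
Denominator: 1 - 0.122 = 0.878
R = 59.0236 / 0.878 = 67.23

67.23 m^2


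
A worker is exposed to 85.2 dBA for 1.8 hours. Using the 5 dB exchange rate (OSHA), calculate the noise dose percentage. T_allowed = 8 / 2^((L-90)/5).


Given values:
  L = 85.2 dBA, T = 1.8 hours
Formula: T_allowed = 8 / 2^((L - 90) / 5)
Compute exponent: (85.2 - 90) / 5 = -0.96
Compute 2^(-0.96) = 0.514057
T_allowed = 8 / 0.514057 = 15.562477 hours
Dose = (T / T_allowed) * 100
Dose = (1.8 / 15.562477) * 100 = 11.57

11.57 %


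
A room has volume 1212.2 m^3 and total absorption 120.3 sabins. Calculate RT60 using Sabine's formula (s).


Given values:
  V = 1212.2 m^3
  A = 120.3 sabins
Formula: RT60 = 0.161 * V / A
Numerator: 0.161 * 1212.2 = 195.1642
RT60 = 195.1642 / 120.3 = 1.622

1.622 s


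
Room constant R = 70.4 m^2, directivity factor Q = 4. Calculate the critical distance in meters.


Given values:
  R = 70.4 m^2, Q = 4
Formula: d_c = 0.141 * sqrt(Q * R)
Compute Q * R = 4 * 70.4 = 281.6
Compute sqrt(281.6) = 16.7809
d_c = 0.141 * 16.7809 = 2.366

2.366 m


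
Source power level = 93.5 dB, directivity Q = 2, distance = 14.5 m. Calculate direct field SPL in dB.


Given values:
  Lw = 93.5 dB, Q = 2, r = 14.5 m
Formula: SPL = Lw + 10 * log10(Q / (4 * pi * r^2))
Compute 4 * pi * r^2 = 4 * pi * 14.5^2 = 2642.0794
Compute Q / denom = 2 / 2642.0794 = 0.00075698
Compute 10 * log10(0.00075698) = -31.2092
SPL = 93.5 + (-31.2092) = 62.29

62.29 dB


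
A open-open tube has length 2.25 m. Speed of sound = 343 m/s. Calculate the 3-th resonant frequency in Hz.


Given values:
  Tube type: open-open, L = 2.25 m, c = 343 m/s, n = 3
Formula: f_n = n * c / (2 * L)
Compute 2 * L = 2 * 2.25 = 4.5
f = 3 * 343 / 4.5
f = 228.67

228.67 Hz


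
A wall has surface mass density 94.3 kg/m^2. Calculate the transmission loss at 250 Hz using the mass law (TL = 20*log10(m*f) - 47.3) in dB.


Given values:
  m = 94.3 kg/m^2, f = 250 Hz
Formula: TL = 20 * log10(m * f) - 47.3
Compute m * f = 94.3 * 250 = 23575.0
Compute log10(23575.0) = 4.372452
Compute 20 * 4.372452 = 87.449
TL = 87.449 - 47.3 = 40.15

40.15 dB


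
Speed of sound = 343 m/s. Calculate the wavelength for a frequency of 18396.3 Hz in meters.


Given values:
  c = 343 m/s, f = 18396.3 Hz
Formula: lambda = c / f
lambda = 343 / 18396.3
lambda = 0.0186

0.0186 m


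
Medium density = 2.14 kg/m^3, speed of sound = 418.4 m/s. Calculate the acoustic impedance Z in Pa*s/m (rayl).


Given values:
  rho = 2.14 kg/m^3
  c = 418.4 m/s
Formula: Z = rho * c
Z = 2.14 * 418.4
Z = 895.38

895.38 rayl


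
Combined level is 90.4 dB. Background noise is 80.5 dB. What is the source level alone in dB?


Given values:
  L_total = 90.4 dB, L_bg = 80.5 dB
Formula: L_source = 10 * log10(10^(L_total/10) - 10^(L_bg/10))
Convert to linear:
  10^(90.4/10) = 1096478196.1432
  10^(80.5/10) = 112201845.4302
Difference: 1096478196.1432 - 112201845.4302 = 984276350.713
L_source = 10 * log10(984276350.713) = 89.93

89.93 dB


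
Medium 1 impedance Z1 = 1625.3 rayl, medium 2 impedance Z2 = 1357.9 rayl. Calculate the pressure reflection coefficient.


Given values:
  Z1 = 1625.3 rayl, Z2 = 1357.9 rayl
Formula: R = (Z2 - Z1) / (Z2 + Z1)
Numerator: Z2 - Z1 = 1357.9 - 1625.3 = -267.4
Denominator: Z2 + Z1 = 1357.9 + 1625.3 = 2983.2
R = -267.4 / 2983.2 = -0.0896

-0.0896


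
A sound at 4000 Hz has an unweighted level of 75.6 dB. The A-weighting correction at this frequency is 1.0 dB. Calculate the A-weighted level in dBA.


Given values:
  SPL = 75.6 dB
  A-weighting at 4000 Hz = 1.0 dB
Formula: L_A = SPL + A_weight
L_A = 75.6 + (1.0)
L_A = 76.6

76.6 dBA


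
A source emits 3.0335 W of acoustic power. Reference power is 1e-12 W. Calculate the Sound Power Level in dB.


Given values:
  W = 3.0335 W
  W_ref = 1e-12 W
Formula: SWL = 10 * log10(W / W_ref)
Compute ratio: W / W_ref = 3033500000000
Compute log10: log10(3033500000000) = 12.481944
Multiply: SWL = 10 * 12.481944 = 124.82

124.82 dB


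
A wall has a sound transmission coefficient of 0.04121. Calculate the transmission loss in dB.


Given values:
  tau = 0.04121
Formula: TL = 10 * log10(1 / tau)
Compute 1 / tau = 1 / 0.04121 = 24.266
Compute log10(24.266) = 1.384998
TL = 10 * 1.384998 = 13.85

13.85 dB


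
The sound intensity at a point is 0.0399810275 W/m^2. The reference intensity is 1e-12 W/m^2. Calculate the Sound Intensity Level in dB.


Given values:
  I = 0.0399810275 W/m^2
  I_ref = 1e-12 W/m^2
Formula: SIL = 10 * log10(I / I_ref)
Compute ratio: I / I_ref = 39981027500
Compute log10: log10(39981027500) = 10.601854
Multiply: SIL = 10 * 10.601854 = 106.02

106.02 dB


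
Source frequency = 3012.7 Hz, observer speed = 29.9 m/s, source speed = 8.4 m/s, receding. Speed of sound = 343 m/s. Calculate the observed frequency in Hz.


Given values:
  f_s = 3012.7 Hz, v_o = 29.9 m/s, v_s = 8.4 m/s
  Direction: receding
Formula: f_o = f_s * (c - v_o) / (c + v_s)
Numerator: c - v_o = 343 - 29.9 = 313.1
Denominator: c + v_s = 343 + 8.4 = 351.4
f_o = 3012.7 * 313.1 / 351.4 = 2684.34

2684.34 Hz


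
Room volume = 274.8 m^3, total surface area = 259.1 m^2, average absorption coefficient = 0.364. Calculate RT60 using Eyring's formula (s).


Given values:
  V = 274.8 m^3, S = 259.1 m^2, alpha = 0.364
Formula: RT60 = 0.161 * V / (-S * ln(1 - alpha))
Compute ln(1 - 0.364) = ln(0.636) = -0.452557
Denominator: -259.1 * -0.452557 = 117.2575
Numerator: 0.161 * 274.8 = 44.2428
RT60 = 44.2428 / 117.2575 = 0.377

0.377 s


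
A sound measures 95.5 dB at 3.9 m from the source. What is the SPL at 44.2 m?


Given values:
  SPL1 = 95.5 dB, r1 = 3.9 m, r2 = 44.2 m
Formula: SPL2 = SPL1 - 20 * log10(r2 / r1)
Compute ratio: r2 / r1 = 44.2 / 3.9 = 11.3333
Compute log10: log10(11.3333) = 1.054356
Compute drop: 20 * 1.054356 = 21.0871
SPL2 = 95.5 - 21.0871 = 74.41

74.41 dB


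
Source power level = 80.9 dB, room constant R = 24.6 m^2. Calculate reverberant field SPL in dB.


Given values:
  Lw = 80.9 dB, R = 24.6 m^2
Formula: SPL = Lw + 10 * log10(4 / R)
Compute 4 / R = 4 / 24.6 = 0.162602
Compute 10 * log10(0.162602) = -7.8887
SPL = 80.9 + (-7.8887) = 73.01

73.01 dB


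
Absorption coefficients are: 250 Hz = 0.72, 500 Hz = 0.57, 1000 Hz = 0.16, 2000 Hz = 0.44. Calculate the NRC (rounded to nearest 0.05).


Given values:
  a_250 = 0.72, a_500 = 0.57
  a_1000 = 0.16, a_2000 = 0.44
Formula: NRC = (a250 + a500 + a1000 + a2000) / 4
Sum = 0.72 + 0.57 + 0.16 + 0.44 = 1.89
NRC = 1.89 / 4 = 0.4725
Rounded to nearest 0.05: 0.45

0.45


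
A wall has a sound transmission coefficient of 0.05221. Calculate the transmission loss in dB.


Given values:
  tau = 0.05221
Formula: TL = 10 * log10(1 / tau)
Compute 1 / tau = 1 / 0.05221 = 19.1534
Compute log10(19.1534) = 1.282246
TL = 10 * 1.282246 = 12.82

12.82 dB


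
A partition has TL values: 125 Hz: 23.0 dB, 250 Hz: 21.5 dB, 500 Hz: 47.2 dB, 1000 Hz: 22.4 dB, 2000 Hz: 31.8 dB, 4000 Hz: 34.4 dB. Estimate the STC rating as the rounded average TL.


Given TL values at each frequency:
  125 Hz: 23.0 dB
  250 Hz: 21.5 dB
  500 Hz: 47.2 dB
  1000 Hz: 22.4 dB
  2000 Hz: 31.8 dB
  4000 Hz: 34.4 dB
Formula: STC ~ round(average of TL values)
Sum = 23.0 + 21.5 + 47.2 + 22.4 + 31.8 + 34.4 = 180.3
Average = 180.3 / 6 = 30.05
Rounded: 30

30
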